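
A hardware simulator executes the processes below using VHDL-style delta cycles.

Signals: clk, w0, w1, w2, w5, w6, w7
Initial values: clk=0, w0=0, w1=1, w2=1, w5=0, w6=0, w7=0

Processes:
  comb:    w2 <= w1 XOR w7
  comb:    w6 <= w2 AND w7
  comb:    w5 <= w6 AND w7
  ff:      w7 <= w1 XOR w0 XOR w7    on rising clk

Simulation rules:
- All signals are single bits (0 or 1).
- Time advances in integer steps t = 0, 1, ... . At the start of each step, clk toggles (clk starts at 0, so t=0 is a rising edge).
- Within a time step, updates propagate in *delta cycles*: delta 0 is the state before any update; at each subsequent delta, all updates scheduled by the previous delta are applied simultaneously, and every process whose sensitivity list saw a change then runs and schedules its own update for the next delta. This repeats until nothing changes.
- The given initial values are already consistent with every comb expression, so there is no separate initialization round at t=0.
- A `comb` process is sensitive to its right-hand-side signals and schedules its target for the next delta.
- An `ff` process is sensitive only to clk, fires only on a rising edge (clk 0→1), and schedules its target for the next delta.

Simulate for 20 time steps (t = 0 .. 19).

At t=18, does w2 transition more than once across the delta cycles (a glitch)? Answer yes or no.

t0.Δ0 w0=0 clk=0 w7=0 w5=0 w1=1 w6=0 w2=1
t0.Δ1 w0=0 clk=1 w7=0 w5=0 w1=1 w6=0 w2=1
t0.Δ2 w0=0 clk=1 w7=1 w5=0 w1=1 w6=0 w2=1
t0.Δ3 w0=0 clk=1 w7=1 w5=0 w1=1 w6=1 w2=0
t0.Δ4 w0=0 clk=1 w7=1 w5=1 w1=1 w6=0 w2=0
t0.Δ5 w0=0 clk=1 w7=1 w5=0 w1=1 w6=0 w2=0
t1.Δ0 w0=0 clk=1 w7=1 w5=0 w1=1 w6=0 w2=0
t1.Δ1 w0=0 clk=0 w7=1 w5=0 w1=1 w6=0 w2=0
t2.Δ0 w0=0 clk=0 w7=1 w5=0 w1=1 w6=0 w2=0
t2.Δ1 w0=0 clk=1 w7=1 w5=0 w1=1 w6=0 w2=0
t2.Δ2 w0=0 clk=1 w7=0 w5=0 w1=1 w6=0 w2=0
t2.Δ3 w0=0 clk=1 w7=0 w5=0 w1=1 w6=0 w2=1
t3.Δ0 w0=0 clk=1 w7=0 w5=0 w1=1 w6=0 w2=1
t3.Δ1 w0=0 clk=0 w7=0 w5=0 w1=1 w6=0 w2=1
t4.Δ0 w0=0 clk=0 w7=0 w5=0 w1=1 w6=0 w2=1
t4.Δ1 w0=0 clk=1 w7=0 w5=0 w1=1 w6=0 w2=1
t4.Δ2 w0=0 clk=1 w7=1 w5=0 w1=1 w6=0 w2=1
t4.Δ3 w0=0 clk=1 w7=1 w5=0 w1=1 w6=1 w2=0
t4.Δ4 w0=0 clk=1 w7=1 w5=1 w1=1 w6=0 w2=0
t4.Δ5 w0=0 clk=1 w7=1 w5=0 w1=1 w6=0 w2=0
t5.Δ0 w0=0 clk=1 w7=1 w5=0 w1=1 w6=0 w2=0
t5.Δ1 w0=0 clk=0 w7=1 w5=0 w1=1 w6=0 w2=0
t6.Δ0 w0=0 clk=0 w7=1 w5=0 w1=1 w6=0 w2=0
t6.Δ1 w0=0 clk=1 w7=1 w5=0 w1=1 w6=0 w2=0
t6.Δ2 w0=0 clk=1 w7=0 w5=0 w1=1 w6=0 w2=0
t6.Δ3 w0=0 clk=1 w7=0 w5=0 w1=1 w6=0 w2=1
t7.Δ0 w0=0 clk=1 w7=0 w5=0 w1=1 w6=0 w2=1
t7.Δ1 w0=0 clk=0 w7=0 w5=0 w1=1 w6=0 w2=1
t8.Δ0 w0=0 clk=0 w7=0 w5=0 w1=1 w6=0 w2=1
t8.Δ1 w0=0 clk=1 w7=0 w5=0 w1=1 w6=0 w2=1
t8.Δ2 w0=0 clk=1 w7=1 w5=0 w1=1 w6=0 w2=1
t8.Δ3 w0=0 clk=1 w7=1 w5=0 w1=1 w6=1 w2=0
t8.Δ4 w0=0 clk=1 w7=1 w5=1 w1=1 w6=0 w2=0
t8.Δ5 w0=0 clk=1 w7=1 w5=0 w1=1 w6=0 w2=0
t9.Δ0 w0=0 clk=1 w7=1 w5=0 w1=1 w6=0 w2=0
t9.Δ1 w0=0 clk=0 w7=1 w5=0 w1=1 w6=0 w2=0
t10.Δ0 w0=0 clk=0 w7=1 w5=0 w1=1 w6=0 w2=0
t10.Δ1 w0=0 clk=1 w7=1 w5=0 w1=1 w6=0 w2=0
t10.Δ2 w0=0 clk=1 w7=0 w5=0 w1=1 w6=0 w2=0
t10.Δ3 w0=0 clk=1 w7=0 w5=0 w1=1 w6=0 w2=1
t11.Δ0 w0=0 clk=1 w7=0 w5=0 w1=1 w6=0 w2=1
t11.Δ1 w0=0 clk=0 w7=0 w5=0 w1=1 w6=0 w2=1
t12.Δ0 w0=0 clk=0 w7=0 w5=0 w1=1 w6=0 w2=1
t12.Δ1 w0=0 clk=1 w7=0 w5=0 w1=1 w6=0 w2=1
t12.Δ2 w0=0 clk=1 w7=1 w5=0 w1=1 w6=0 w2=1
t12.Δ3 w0=0 clk=1 w7=1 w5=0 w1=1 w6=1 w2=0
t12.Δ4 w0=0 clk=1 w7=1 w5=1 w1=1 w6=0 w2=0
t12.Δ5 w0=0 clk=1 w7=1 w5=0 w1=1 w6=0 w2=0
t13.Δ0 w0=0 clk=1 w7=1 w5=0 w1=1 w6=0 w2=0
t13.Δ1 w0=0 clk=0 w7=1 w5=0 w1=1 w6=0 w2=0
t14.Δ0 w0=0 clk=0 w7=1 w5=0 w1=1 w6=0 w2=0
t14.Δ1 w0=0 clk=1 w7=1 w5=0 w1=1 w6=0 w2=0
t14.Δ2 w0=0 clk=1 w7=0 w5=0 w1=1 w6=0 w2=0
t14.Δ3 w0=0 clk=1 w7=0 w5=0 w1=1 w6=0 w2=1
t15.Δ0 w0=0 clk=1 w7=0 w5=0 w1=1 w6=0 w2=1
t15.Δ1 w0=0 clk=0 w7=0 w5=0 w1=1 w6=0 w2=1
t16.Δ0 w0=0 clk=0 w7=0 w5=0 w1=1 w6=0 w2=1
t16.Δ1 w0=0 clk=1 w7=0 w5=0 w1=1 w6=0 w2=1
t16.Δ2 w0=0 clk=1 w7=1 w5=0 w1=1 w6=0 w2=1
t16.Δ3 w0=0 clk=1 w7=1 w5=0 w1=1 w6=1 w2=0
t16.Δ4 w0=0 clk=1 w7=1 w5=1 w1=1 w6=0 w2=0
t16.Δ5 w0=0 clk=1 w7=1 w5=0 w1=1 w6=0 w2=0
t17.Δ0 w0=0 clk=1 w7=1 w5=0 w1=1 w6=0 w2=0
t17.Δ1 w0=0 clk=0 w7=1 w5=0 w1=1 w6=0 w2=0
t18.Δ0 w0=0 clk=0 w7=1 w5=0 w1=1 w6=0 w2=0
t18.Δ1 w0=0 clk=1 w7=1 w5=0 w1=1 w6=0 w2=0
t18.Δ2 w0=0 clk=1 w7=0 w5=0 w1=1 w6=0 w2=0
t18.Δ3 w0=0 clk=1 w7=0 w5=0 w1=1 w6=0 w2=1
t19.Δ0 w0=0 clk=1 w7=0 w5=0 w1=1 w6=0 w2=1
t19.Δ1 w0=0 clk=0 w7=0 w5=0 w1=1 w6=0 w2=1

no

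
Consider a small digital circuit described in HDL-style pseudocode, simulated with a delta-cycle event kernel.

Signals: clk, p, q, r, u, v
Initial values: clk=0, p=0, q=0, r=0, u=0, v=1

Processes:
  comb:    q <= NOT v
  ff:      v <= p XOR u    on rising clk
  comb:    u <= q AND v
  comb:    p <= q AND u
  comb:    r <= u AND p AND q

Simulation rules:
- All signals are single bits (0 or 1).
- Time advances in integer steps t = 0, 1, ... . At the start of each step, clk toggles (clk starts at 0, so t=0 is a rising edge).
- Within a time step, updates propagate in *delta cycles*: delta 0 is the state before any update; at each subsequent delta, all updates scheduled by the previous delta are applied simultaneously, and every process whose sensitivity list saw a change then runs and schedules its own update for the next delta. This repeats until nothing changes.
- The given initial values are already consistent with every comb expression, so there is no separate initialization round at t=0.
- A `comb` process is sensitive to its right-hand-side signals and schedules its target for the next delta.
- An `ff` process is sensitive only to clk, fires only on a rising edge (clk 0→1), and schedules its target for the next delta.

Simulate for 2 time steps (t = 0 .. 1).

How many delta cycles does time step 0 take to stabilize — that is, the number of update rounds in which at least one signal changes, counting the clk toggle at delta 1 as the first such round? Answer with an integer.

[bits: u,v,p,q,r,clk]
t=0: Δ0=010000 Δ1=010001 Δ2=000001 Δ3=000101 | 3Δ
t=1: Δ0=000101 Δ1=000100 | 1Δ

3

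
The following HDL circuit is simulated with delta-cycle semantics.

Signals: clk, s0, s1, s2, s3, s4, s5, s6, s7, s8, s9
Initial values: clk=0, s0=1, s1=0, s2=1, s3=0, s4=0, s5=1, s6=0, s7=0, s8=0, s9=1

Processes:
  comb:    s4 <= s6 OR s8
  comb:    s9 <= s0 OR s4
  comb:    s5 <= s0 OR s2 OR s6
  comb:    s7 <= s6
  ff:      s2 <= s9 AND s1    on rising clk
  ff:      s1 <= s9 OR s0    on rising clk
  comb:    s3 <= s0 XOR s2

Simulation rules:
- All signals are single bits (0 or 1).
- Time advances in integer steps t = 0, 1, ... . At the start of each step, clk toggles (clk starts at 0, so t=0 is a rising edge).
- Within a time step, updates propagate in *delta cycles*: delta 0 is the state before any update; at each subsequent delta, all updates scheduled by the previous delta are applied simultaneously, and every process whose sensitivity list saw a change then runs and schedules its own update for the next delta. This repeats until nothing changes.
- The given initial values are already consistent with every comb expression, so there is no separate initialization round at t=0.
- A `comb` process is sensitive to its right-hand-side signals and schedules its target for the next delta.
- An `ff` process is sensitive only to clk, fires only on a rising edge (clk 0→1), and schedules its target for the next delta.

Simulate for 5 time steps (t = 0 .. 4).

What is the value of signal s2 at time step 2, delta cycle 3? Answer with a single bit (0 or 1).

t0.Δ0 clk=0 s6=0 s7=0 s1=0 s2=1 s4=0 s3=0 s0=1 s9=1 s8=0 s5=1
t0.Δ1 clk=1 s6=0 s7=0 s1=0 s2=1 s4=0 s3=0 s0=1 s9=1 s8=0 s5=1
t0.Δ2 clk=1 s6=0 s7=0 s1=1 s2=0 s4=0 s3=0 s0=1 s9=1 s8=0 s5=1
t0.Δ3 clk=1 s6=0 s7=0 s1=1 s2=0 s4=0 s3=1 s0=1 s9=1 s8=0 s5=1
t1.Δ0 clk=1 s6=0 s7=0 s1=1 s2=0 s4=0 s3=1 s0=1 s9=1 s8=0 s5=1
t1.Δ1 clk=0 s6=0 s7=0 s1=1 s2=0 s4=0 s3=1 s0=1 s9=1 s8=0 s5=1
t2.Δ0 clk=0 s6=0 s7=0 s1=1 s2=0 s4=0 s3=1 s0=1 s9=1 s8=0 s5=1
t2.Δ1 clk=1 s6=0 s7=0 s1=1 s2=0 s4=0 s3=1 s0=1 s9=1 s8=0 s5=1
t2.Δ2 clk=1 s6=0 s7=0 s1=1 s2=1 s4=0 s3=1 s0=1 s9=1 s8=0 s5=1
t2.Δ3 clk=1 s6=0 s7=0 s1=1 s2=1 s4=0 s3=0 s0=1 s9=1 s8=0 s5=1
t3.Δ0 clk=1 s6=0 s7=0 s1=1 s2=1 s4=0 s3=0 s0=1 s9=1 s8=0 s5=1
t3.Δ1 clk=0 s6=0 s7=0 s1=1 s2=1 s4=0 s3=0 s0=1 s9=1 s8=0 s5=1
t4.Δ0 clk=0 s6=0 s7=0 s1=1 s2=1 s4=0 s3=0 s0=1 s9=1 s8=0 s5=1
t4.Δ1 clk=1 s6=0 s7=0 s1=1 s2=1 s4=0 s3=0 s0=1 s9=1 s8=0 s5=1

1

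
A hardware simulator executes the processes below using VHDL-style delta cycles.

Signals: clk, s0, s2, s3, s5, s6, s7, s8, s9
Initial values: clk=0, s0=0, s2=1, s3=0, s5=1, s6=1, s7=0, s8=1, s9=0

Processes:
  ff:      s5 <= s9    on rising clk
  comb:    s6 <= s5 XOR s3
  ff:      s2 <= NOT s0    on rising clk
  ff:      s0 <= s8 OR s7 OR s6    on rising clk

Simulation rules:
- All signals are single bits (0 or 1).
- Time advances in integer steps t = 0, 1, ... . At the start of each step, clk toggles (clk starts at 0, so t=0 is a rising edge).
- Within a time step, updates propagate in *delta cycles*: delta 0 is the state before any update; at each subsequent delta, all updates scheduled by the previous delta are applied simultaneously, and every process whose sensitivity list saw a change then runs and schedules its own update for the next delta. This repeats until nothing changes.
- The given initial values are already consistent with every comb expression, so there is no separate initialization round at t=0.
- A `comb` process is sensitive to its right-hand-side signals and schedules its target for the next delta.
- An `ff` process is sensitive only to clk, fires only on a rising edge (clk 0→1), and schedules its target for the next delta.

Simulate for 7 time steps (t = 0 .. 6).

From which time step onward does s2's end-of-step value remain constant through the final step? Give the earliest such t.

t0.Δ0 clk=0 s5=1 s2=1 s6=1 s9=0 s3=0 s8=1 s0=0 s7=0
t0.Δ1 clk=1 s5=1 s2=1 s6=1 s9=0 s3=0 s8=1 s0=0 s7=0
t0.Δ2 clk=1 s5=0 s2=1 s6=1 s9=0 s3=0 s8=1 s0=1 s7=0
t0.Δ3 clk=1 s5=0 s2=1 s6=0 s9=0 s3=0 s8=1 s0=1 s7=0
t1.Δ0 clk=1 s5=0 s2=1 s6=0 s9=0 s3=0 s8=1 s0=1 s7=0
t1.Δ1 clk=0 s5=0 s2=1 s6=0 s9=0 s3=0 s8=1 s0=1 s7=0
t2.Δ0 clk=0 s5=0 s2=1 s6=0 s9=0 s3=0 s8=1 s0=1 s7=0
t2.Δ1 clk=1 s5=0 s2=1 s6=0 s9=0 s3=0 s8=1 s0=1 s7=0
t2.Δ2 clk=1 s5=0 s2=0 s6=0 s9=0 s3=0 s8=1 s0=1 s7=0
t3.Δ0 clk=1 s5=0 s2=0 s6=0 s9=0 s3=0 s8=1 s0=1 s7=0
t3.Δ1 clk=0 s5=0 s2=0 s6=0 s9=0 s3=0 s8=1 s0=1 s7=0
t4.Δ0 clk=0 s5=0 s2=0 s6=0 s9=0 s3=0 s8=1 s0=1 s7=0
t4.Δ1 clk=1 s5=0 s2=0 s6=0 s9=0 s3=0 s8=1 s0=1 s7=0
t5.Δ0 clk=1 s5=0 s2=0 s6=0 s9=0 s3=0 s8=1 s0=1 s7=0
t5.Δ1 clk=0 s5=0 s2=0 s6=0 s9=0 s3=0 s8=1 s0=1 s7=0
t6.Δ0 clk=0 s5=0 s2=0 s6=0 s9=0 s3=0 s8=1 s0=1 s7=0
t6.Δ1 clk=1 s5=0 s2=0 s6=0 s9=0 s3=0 s8=1 s0=1 s7=0

2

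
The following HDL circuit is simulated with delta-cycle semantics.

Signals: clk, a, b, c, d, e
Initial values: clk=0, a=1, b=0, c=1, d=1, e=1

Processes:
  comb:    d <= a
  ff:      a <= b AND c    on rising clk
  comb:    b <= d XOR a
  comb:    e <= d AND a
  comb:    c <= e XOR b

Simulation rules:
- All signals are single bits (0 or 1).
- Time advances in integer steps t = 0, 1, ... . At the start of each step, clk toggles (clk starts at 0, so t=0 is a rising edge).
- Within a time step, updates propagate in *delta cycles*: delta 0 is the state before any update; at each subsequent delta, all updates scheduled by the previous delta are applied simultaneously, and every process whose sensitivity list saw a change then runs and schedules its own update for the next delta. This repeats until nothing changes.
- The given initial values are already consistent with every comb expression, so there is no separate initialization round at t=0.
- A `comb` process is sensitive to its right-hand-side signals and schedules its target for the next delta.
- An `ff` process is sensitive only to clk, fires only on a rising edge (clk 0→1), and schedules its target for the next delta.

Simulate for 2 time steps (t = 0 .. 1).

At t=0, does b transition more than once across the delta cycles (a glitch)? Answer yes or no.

t=0 Δ0: a=1 c=1 e=1 b=0 d=1 clk=0
  Δ1: clk:0→1
  Δ2: a:1→0
  Δ3: e:1→0, b:0→1, d:1→0
  Δ4: b:1→0
  Δ5: c:1→0
  (5Δ to stable)
t=1 Δ0: a=0 c=0 e=0 b=0 d=0 clk=1
  Δ1: clk:1→0
  (1Δ to stable)

yes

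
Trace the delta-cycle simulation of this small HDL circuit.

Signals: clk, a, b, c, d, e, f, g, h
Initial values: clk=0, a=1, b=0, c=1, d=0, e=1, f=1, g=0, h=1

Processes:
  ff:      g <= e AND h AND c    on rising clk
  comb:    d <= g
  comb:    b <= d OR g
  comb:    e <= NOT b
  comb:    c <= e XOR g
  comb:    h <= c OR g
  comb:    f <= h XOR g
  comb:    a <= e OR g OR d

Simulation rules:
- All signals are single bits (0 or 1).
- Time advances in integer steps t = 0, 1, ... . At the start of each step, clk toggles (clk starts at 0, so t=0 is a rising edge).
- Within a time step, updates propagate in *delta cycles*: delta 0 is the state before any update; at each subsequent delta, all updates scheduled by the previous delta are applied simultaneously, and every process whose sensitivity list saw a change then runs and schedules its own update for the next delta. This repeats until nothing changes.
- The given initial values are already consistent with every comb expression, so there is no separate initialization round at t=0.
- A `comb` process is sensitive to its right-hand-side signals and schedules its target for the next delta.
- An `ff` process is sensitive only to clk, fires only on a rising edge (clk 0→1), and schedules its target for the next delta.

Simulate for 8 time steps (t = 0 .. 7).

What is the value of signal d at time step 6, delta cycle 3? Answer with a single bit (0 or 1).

0

[bits: g,e,b,f,a,c,clk,d,h]
t=0: Δ0=010111001 Δ1=010111101 Δ2=110111101 Δ3=111010111 Δ4=101010111 Δ5=101011111 | 5Δ
t=1: Δ0=101011111 Δ1=101011011 | 1Δ
t=2: Δ0=101011011 Δ1=101011111 Δ2=001011111 Δ3=001110101 Δ4=000100100 Δ5=010000100 Δ6=010011100 Δ7=010011101 Δ8=010111101 | 8Δ
t=3: Δ0=010111101 Δ1=010111001 | 1Δ
t=4: Δ0=010111001 Δ1=010111101 Δ2=110111101 Δ3=111010111 Δ4=101010111 Δ5=101011111 | 5Δ
t=5: Δ0=101011111 Δ1=101011011 | 1Δ
t=6: Δ0=101011011 Δ1=101011111 Δ2=001011111 Δ3=001110101 Δ4=000100100 Δ5=010000100 Δ6=010011100 Δ7=010011101 Δ8=010111101 | 8Δ
t=7: Δ0=010111101 Δ1=010111001 | 1Δ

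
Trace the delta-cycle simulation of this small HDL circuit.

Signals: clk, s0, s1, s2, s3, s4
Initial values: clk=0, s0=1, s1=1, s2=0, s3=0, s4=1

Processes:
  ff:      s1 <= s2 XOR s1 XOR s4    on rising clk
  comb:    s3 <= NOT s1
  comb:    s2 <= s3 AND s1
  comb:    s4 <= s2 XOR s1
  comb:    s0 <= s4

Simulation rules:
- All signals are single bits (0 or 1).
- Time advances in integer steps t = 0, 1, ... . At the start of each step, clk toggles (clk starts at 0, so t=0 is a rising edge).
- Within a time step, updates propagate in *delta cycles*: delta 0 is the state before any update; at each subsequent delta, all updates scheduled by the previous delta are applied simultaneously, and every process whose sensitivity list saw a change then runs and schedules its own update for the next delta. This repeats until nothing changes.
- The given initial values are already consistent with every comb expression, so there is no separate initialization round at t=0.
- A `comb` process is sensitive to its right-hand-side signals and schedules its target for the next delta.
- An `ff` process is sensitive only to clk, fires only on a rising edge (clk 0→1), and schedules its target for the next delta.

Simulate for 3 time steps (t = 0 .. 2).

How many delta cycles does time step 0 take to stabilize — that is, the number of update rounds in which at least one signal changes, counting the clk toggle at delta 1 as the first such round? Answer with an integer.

[bits: s0,s4,s2,s1,s3,clk]
t=0: Δ0=110100 Δ1=110101 Δ2=110001 Δ3=100011 Δ4=000011 | 4Δ
t=1: Δ0=000011 Δ1=000010 | 1Δ
t=2: Δ0=000010 Δ1=000011 | 1Δ

4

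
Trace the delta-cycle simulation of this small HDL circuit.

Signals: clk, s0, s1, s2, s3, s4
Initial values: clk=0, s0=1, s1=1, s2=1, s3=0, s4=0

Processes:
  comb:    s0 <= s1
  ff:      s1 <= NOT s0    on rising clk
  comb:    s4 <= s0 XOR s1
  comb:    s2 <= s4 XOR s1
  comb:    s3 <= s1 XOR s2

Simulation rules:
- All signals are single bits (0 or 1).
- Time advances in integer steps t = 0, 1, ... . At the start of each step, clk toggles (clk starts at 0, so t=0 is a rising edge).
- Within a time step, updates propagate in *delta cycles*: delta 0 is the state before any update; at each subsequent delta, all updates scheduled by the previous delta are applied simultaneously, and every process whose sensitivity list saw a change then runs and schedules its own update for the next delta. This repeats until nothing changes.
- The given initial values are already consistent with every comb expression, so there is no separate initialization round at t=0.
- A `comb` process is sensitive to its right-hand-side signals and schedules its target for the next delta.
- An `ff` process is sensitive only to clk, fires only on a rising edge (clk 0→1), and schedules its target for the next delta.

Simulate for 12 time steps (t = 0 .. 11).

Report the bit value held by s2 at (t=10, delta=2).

0

t0.Δ0 s1=1 s2=1 clk=0 s4=0 s0=1 s3=0
t0.Δ1 s1=1 s2=1 clk=1 s4=0 s0=1 s3=0
t0.Δ2 s1=0 s2=1 clk=1 s4=0 s0=1 s3=0
t0.Δ3 s1=0 s2=0 clk=1 s4=1 s0=0 s3=1
t0.Δ4 s1=0 s2=1 clk=1 s4=0 s0=0 s3=0
t0.Δ5 s1=0 s2=0 clk=1 s4=0 s0=0 s3=1
t0.Δ6 s1=0 s2=0 clk=1 s4=0 s0=0 s3=0
t1.Δ0 s1=0 s2=0 clk=1 s4=0 s0=0 s3=0
t1.Δ1 s1=0 s2=0 clk=0 s4=0 s0=0 s3=0
t2.Δ0 s1=0 s2=0 clk=0 s4=0 s0=0 s3=0
t2.Δ1 s1=0 s2=0 clk=1 s4=0 s0=0 s3=0
t2.Δ2 s1=1 s2=0 clk=1 s4=0 s0=0 s3=0
t2.Δ3 s1=1 s2=1 clk=1 s4=1 s0=1 s3=1
t2.Δ4 s1=1 s2=0 clk=1 s4=0 s0=1 s3=0
t2.Δ5 s1=1 s2=1 clk=1 s4=0 s0=1 s3=1
t2.Δ6 s1=1 s2=1 clk=1 s4=0 s0=1 s3=0
t3.Δ0 s1=1 s2=1 clk=1 s4=0 s0=1 s3=0
t3.Δ1 s1=1 s2=1 clk=0 s4=0 s0=1 s3=0
t4.Δ0 s1=1 s2=1 clk=0 s4=0 s0=1 s3=0
t4.Δ1 s1=1 s2=1 clk=1 s4=0 s0=1 s3=0
t4.Δ2 s1=0 s2=1 clk=1 s4=0 s0=1 s3=0
t4.Δ3 s1=0 s2=0 clk=1 s4=1 s0=0 s3=1
t4.Δ4 s1=0 s2=1 clk=1 s4=0 s0=0 s3=0
t4.Δ5 s1=0 s2=0 clk=1 s4=0 s0=0 s3=1
t4.Δ6 s1=0 s2=0 clk=1 s4=0 s0=0 s3=0
t5.Δ0 s1=0 s2=0 clk=1 s4=0 s0=0 s3=0
t5.Δ1 s1=0 s2=0 clk=0 s4=0 s0=0 s3=0
t6.Δ0 s1=0 s2=0 clk=0 s4=0 s0=0 s3=0
t6.Δ1 s1=0 s2=0 clk=1 s4=0 s0=0 s3=0
t6.Δ2 s1=1 s2=0 clk=1 s4=0 s0=0 s3=0
t6.Δ3 s1=1 s2=1 clk=1 s4=1 s0=1 s3=1
t6.Δ4 s1=1 s2=0 clk=1 s4=0 s0=1 s3=0
t6.Δ5 s1=1 s2=1 clk=1 s4=0 s0=1 s3=1
t6.Δ6 s1=1 s2=1 clk=1 s4=0 s0=1 s3=0
t7.Δ0 s1=1 s2=1 clk=1 s4=0 s0=1 s3=0
t7.Δ1 s1=1 s2=1 clk=0 s4=0 s0=1 s3=0
t8.Δ0 s1=1 s2=1 clk=0 s4=0 s0=1 s3=0
t8.Δ1 s1=1 s2=1 clk=1 s4=0 s0=1 s3=0
t8.Δ2 s1=0 s2=1 clk=1 s4=0 s0=1 s3=0
t8.Δ3 s1=0 s2=0 clk=1 s4=1 s0=0 s3=1
t8.Δ4 s1=0 s2=1 clk=1 s4=0 s0=0 s3=0
t8.Δ5 s1=0 s2=0 clk=1 s4=0 s0=0 s3=1
t8.Δ6 s1=0 s2=0 clk=1 s4=0 s0=0 s3=0
t9.Δ0 s1=0 s2=0 clk=1 s4=0 s0=0 s3=0
t9.Δ1 s1=0 s2=0 clk=0 s4=0 s0=0 s3=0
t10.Δ0 s1=0 s2=0 clk=0 s4=0 s0=0 s3=0
t10.Δ1 s1=0 s2=0 clk=1 s4=0 s0=0 s3=0
t10.Δ2 s1=1 s2=0 clk=1 s4=0 s0=0 s3=0
t10.Δ3 s1=1 s2=1 clk=1 s4=1 s0=1 s3=1
t10.Δ4 s1=1 s2=0 clk=1 s4=0 s0=1 s3=0
t10.Δ5 s1=1 s2=1 clk=1 s4=0 s0=1 s3=1
t10.Δ6 s1=1 s2=1 clk=1 s4=0 s0=1 s3=0
t11.Δ0 s1=1 s2=1 clk=1 s4=0 s0=1 s3=0
t11.Δ1 s1=1 s2=1 clk=0 s4=0 s0=1 s3=0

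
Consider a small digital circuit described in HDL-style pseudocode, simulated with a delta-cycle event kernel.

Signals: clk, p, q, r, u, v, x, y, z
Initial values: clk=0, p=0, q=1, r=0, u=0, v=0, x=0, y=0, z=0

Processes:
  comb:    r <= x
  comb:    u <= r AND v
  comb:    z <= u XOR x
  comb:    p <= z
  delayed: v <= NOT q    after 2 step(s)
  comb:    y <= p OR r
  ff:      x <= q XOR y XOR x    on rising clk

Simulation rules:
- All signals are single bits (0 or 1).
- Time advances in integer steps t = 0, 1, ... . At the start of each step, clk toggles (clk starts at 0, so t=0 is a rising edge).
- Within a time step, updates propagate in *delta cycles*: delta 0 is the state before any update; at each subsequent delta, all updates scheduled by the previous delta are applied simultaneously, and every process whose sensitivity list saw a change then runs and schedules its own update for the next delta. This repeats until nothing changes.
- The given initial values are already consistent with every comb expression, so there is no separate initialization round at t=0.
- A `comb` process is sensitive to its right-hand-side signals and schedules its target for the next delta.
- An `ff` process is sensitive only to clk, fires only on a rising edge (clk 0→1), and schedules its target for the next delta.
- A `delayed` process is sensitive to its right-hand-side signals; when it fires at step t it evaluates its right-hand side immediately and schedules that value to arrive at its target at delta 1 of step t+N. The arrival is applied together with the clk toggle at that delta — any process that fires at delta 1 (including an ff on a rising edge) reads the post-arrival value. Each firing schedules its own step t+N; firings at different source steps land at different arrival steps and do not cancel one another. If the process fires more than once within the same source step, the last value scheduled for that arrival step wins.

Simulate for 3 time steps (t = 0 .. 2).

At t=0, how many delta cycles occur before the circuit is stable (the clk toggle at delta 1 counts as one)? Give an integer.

4

t0.Δ0 y=0 z=0 u=0 r=0 q=1 v=0 clk=0 x=0 p=0
t0.Δ1 y=0 z=0 u=0 r=0 q=1 v=0 clk=1 x=0 p=0
t0.Δ2 y=0 z=0 u=0 r=0 q=1 v=0 clk=1 x=1 p=0
t0.Δ3 y=0 z=1 u=0 r=1 q=1 v=0 clk=1 x=1 p=0
t0.Δ4 y=1 z=1 u=0 r=1 q=1 v=0 clk=1 x=1 p=1
t1.Δ0 y=1 z=1 u=0 r=1 q=1 v=0 clk=1 x=1 p=1
t1.Δ1 y=1 z=1 u=0 r=1 q=1 v=0 clk=0 x=1 p=1
t2.Δ0 y=1 z=1 u=0 r=1 q=1 v=0 clk=0 x=1 p=1
t2.Δ1 y=1 z=1 u=0 r=1 q=1 v=0 clk=1 x=1 p=1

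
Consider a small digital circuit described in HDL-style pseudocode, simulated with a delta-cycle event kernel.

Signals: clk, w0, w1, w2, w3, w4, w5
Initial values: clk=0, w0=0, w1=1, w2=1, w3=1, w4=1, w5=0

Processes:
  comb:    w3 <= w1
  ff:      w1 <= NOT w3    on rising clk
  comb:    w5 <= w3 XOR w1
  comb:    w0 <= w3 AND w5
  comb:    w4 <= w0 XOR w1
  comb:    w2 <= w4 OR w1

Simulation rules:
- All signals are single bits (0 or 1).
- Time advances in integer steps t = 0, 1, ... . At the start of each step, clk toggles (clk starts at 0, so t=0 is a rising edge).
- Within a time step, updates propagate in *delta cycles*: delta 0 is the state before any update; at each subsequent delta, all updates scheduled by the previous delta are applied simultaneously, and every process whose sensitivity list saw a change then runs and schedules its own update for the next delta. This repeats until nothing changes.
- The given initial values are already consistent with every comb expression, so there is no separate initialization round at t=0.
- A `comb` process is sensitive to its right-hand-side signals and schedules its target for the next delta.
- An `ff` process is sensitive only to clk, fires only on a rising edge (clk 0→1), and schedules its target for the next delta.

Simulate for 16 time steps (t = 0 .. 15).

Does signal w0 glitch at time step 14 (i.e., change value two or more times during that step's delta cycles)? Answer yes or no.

t0.Δ0 clk=0 w2=1 w5=0 w3=1 w4=1 w1=1 w0=0
t0.Δ1 clk=1 w2=1 w5=0 w3=1 w4=1 w1=1 w0=0
t0.Δ2 clk=1 w2=1 w5=0 w3=1 w4=1 w1=0 w0=0
t0.Δ3 clk=1 w2=1 w5=1 w3=0 w4=0 w1=0 w0=0
t0.Δ4 clk=1 w2=0 w5=0 w3=0 w4=0 w1=0 w0=0
t1.Δ0 clk=1 w2=0 w5=0 w3=0 w4=0 w1=0 w0=0
t1.Δ1 clk=0 w2=0 w5=0 w3=0 w4=0 w1=0 w0=0
t2.Δ0 clk=0 w2=0 w5=0 w3=0 w4=0 w1=0 w0=0
t2.Δ1 clk=1 w2=0 w5=0 w3=0 w4=0 w1=0 w0=0
t2.Δ2 clk=1 w2=0 w5=0 w3=0 w4=0 w1=1 w0=0
t2.Δ3 clk=1 w2=1 w5=1 w3=1 w4=1 w1=1 w0=0
t2.Δ4 clk=1 w2=1 w5=0 w3=1 w4=1 w1=1 w0=1
t2.Δ5 clk=1 w2=1 w5=0 w3=1 w4=0 w1=1 w0=0
t2.Δ6 clk=1 w2=1 w5=0 w3=1 w4=1 w1=1 w0=0
t3.Δ0 clk=1 w2=1 w5=0 w3=1 w4=1 w1=1 w0=0
t3.Δ1 clk=0 w2=1 w5=0 w3=1 w4=1 w1=1 w0=0
t4.Δ0 clk=0 w2=1 w5=0 w3=1 w4=1 w1=1 w0=0
t4.Δ1 clk=1 w2=1 w5=0 w3=1 w4=1 w1=1 w0=0
t4.Δ2 clk=1 w2=1 w5=0 w3=1 w4=1 w1=0 w0=0
t4.Δ3 clk=1 w2=1 w5=1 w3=0 w4=0 w1=0 w0=0
t4.Δ4 clk=1 w2=0 w5=0 w3=0 w4=0 w1=0 w0=0
t5.Δ0 clk=1 w2=0 w5=0 w3=0 w4=0 w1=0 w0=0
t5.Δ1 clk=0 w2=0 w5=0 w3=0 w4=0 w1=0 w0=0
t6.Δ0 clk=0 w2=0 w5=0 w3=0 w4=0 w1=0 w0=0
t6.Δ1 clk=1 w2=0 w5=0 w3=0 w4=0 w1=0 w0=0
t6.Δ2 clk=1 w2=0 w5=0 w3=0 w4=0 w1=1 w0=0
t6.Δ3 clk=1 w2=1 w5=1 w3=1 w4=1 w1=1 w0=0
t6.Δ4 clk=1 w2=1 w5=0 w3=1 w4=1 w1=1 w0=1
t6.Δ5 clk=1 w2=1 w5=0 w3=1 w4=0 w1=1 w0=0
t6.Δ6 clk=1 w2=1 w5=0 w3=1 w4=1 w1=1 w0=0
t7.Δ0 clk=1 w2=1 w5=0 w3=1 w4=1 w1=1 w0=0
t7.Δ1 clk=0 w2=1 w5=0 w3=1 w4=1 w1=1 w0=0
t8.Δ0 clk=0 w2=1 w5=0 w3=1 w4=1 w1=1 w0=0
t8.Δ1 clk=1 w2=1 w5=0 w3=1 w4=1 w1=1 w0=0
t8.Δ2 clk=1 w2=1 w5=0 w3=1 w4=1 w1=0 w0=0
t8.Δ3 clk=1 w2=1 w5=1 w3=0 w4=0 w1=0 w0=0
t8.Δ4 clk=1 w2=0 w5=0 w3=0 w4=0 w1=0 w0=0
t9.Δ0 clk=1 w2=0 w5=0 w3=0 w4=0 w1=0 w0=0
t9.Δ1 clk=0 w2=0 w5=0 w3=0 w4=0 w1=0 w0=0
t10.Δ0 clk=0 w2=0 w5=0 w3=0 w4=0 w1=0 w0=0
t10.Δ1 clk=1 w2=0 w5=0 w3=0 w4=0 w1=0 w0=0
t10.Δ2 clk=1 w2=0 w5=0 w3=0 w4=0 w1=1 w0=0
t10.Δ3 clk=1 w2=1 w5=1 w3=1 w4=1 w1=1 w0=0
t10.Δ4 clk=1 w2=1 w5=0 w3=1 w4=1 w1=1 w0=1
t10.Δ5 clk=1 w2=1 w5=0 w3=1 w4=0 w1=1 w0=0
t10.Δ6 clk=1 w2=1 w5=0 w3=1 w4=1 w1=1 w0=0
t11.Δ0 clk=1 w2=1 w5=0 w3=1 w4=1 w1=1 w0=0
t11.Δ1 clk=0 w2=1 w5=0 w3=1 w4=1 w1=1 w0=0
t12.Δ0 clk=0 w2=1 w5=0 w3=1 w4=1 w1=1 w0=0
t12.Δ1 clk=1 w2=1 w5=0 w3=1 w4=1 w1=1 w0=0
t12.Δ2 clk=1 w2=1 w5=0 w3=1 w4=1 w1=0 w0=0
t12.Δ3 clk=1 w2=1 w5=1 w3=0 w4=0 w1=0 w0=0
t12.Δ4 clk=1 w2=0 w5=0 w3=0 w4=0 w1=0 w0=0
t13.Δ0 clk=1 w2=0 w5=0 w3=0 w4=0 w1=0 w0=0
t13.Δ1 clk=0 w2=0 w5=0 w3=0 w4=0 w1=0 w0=0
t14.Δ0 clk=0 w2=0 w5=0 w3=0 w4=0 w1=0 w0=0
t14.Δ1 clk=1 w2=0 w5=0 w3=0 w4=0 w1=0 w0=0
t14.Δ2 clk=1 w2=0 w5=0 w3=0 w4=0 w1=1 w0=0
t14.Δ3 clk=1 w2=1 w5=1 w3=1 w4=1 w1=1 w0=0
t14.Δ4 clk=1 w2=1 w5=0 w3=1 w4=1 w1=1 w0=1
t14.Δ5 clk=1 w2=1 w5=0 w3=1 w4=0 w1=1 w0=0
t14.Δ6 clk=1 w2=1 w5=0 w3=1 w4=1 w1=1 w0=0
t15.Δ0 clk=1 w2=1 w5=0 w3=1 w4=1 w1=1 w0=0
t15.Δ1 clk=0 w2=1 w5=0 w3=1 w4=1 w1=1 w0=0

yes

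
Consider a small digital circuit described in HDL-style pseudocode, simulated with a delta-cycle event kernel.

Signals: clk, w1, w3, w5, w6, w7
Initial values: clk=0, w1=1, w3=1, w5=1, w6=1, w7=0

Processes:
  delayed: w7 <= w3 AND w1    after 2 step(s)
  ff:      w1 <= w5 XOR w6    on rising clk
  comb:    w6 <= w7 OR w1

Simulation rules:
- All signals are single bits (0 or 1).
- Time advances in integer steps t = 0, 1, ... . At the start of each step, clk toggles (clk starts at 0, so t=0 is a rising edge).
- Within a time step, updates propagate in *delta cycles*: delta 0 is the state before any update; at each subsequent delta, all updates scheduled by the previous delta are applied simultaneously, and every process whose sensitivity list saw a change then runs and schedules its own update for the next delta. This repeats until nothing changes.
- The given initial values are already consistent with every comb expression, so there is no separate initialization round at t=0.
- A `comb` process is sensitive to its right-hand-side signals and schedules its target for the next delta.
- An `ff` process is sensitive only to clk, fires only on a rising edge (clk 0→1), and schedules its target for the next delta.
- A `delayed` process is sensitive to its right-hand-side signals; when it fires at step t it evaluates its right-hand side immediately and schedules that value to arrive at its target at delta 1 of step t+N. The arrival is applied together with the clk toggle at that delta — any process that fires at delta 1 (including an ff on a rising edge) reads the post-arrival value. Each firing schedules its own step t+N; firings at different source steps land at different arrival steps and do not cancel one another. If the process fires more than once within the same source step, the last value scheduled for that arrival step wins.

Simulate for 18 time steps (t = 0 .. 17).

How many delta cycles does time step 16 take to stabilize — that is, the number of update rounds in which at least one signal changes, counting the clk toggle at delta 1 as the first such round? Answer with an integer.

2

[bits: w7,clk,w6,w3,w5,w1]
t=0: Δ0=001111 Δ1=011111 Δ2=011110 Δ3=010110 | 3Δ
t=1: Δ0=010110 Δ1=000110 | 1Δ
t=2: Δ0=000110 Δ1=010110 Δ2=010111 Δ3=011111 | 3Δ
t=3: Δ0=011111 Δ1=001111 | 1Δ
t=4: Δ0=001111 Δ1=111111 Δ2=111110 | 2Δ
t=5: Δ0=111110 Δ1=101110 | 1Δ
t=6: Δ0=101110 Δ1=011110 Δ2=010110 | 2Δ
t=7: Δ0=010110 Δ1=000110 | 1Δ
t=8: Δ0=000110 Δ1=010110 Δ2=010111 Δ3=011111 | 3Δ
t=9: Δ0=011111 Δ1=001111 | 1Δ
t=10: Δ0=001111 Δ1=111111 Δ2=111110 | 2Δ
t=11: Δ0=111110 Δ1=101110 | 1Δ
t=12: Δ0=101110 Δ1=011110 Δ2=010110 | 2Δ
t=13: Δ0=010110 Δ1=000110 | 1Δ
t=14: Δ0=000110 Δ1=010110 Δ2=010111 Δ3=011111 | 3Δ
t=15: Δ0=011111 Δ1=001111 | 1Δ
t=16: Δ0=001111 Δ1=111111 Δ2=111110 | 2Δ
t=17: Δ0=111110 Δ1=101110 | 1Δ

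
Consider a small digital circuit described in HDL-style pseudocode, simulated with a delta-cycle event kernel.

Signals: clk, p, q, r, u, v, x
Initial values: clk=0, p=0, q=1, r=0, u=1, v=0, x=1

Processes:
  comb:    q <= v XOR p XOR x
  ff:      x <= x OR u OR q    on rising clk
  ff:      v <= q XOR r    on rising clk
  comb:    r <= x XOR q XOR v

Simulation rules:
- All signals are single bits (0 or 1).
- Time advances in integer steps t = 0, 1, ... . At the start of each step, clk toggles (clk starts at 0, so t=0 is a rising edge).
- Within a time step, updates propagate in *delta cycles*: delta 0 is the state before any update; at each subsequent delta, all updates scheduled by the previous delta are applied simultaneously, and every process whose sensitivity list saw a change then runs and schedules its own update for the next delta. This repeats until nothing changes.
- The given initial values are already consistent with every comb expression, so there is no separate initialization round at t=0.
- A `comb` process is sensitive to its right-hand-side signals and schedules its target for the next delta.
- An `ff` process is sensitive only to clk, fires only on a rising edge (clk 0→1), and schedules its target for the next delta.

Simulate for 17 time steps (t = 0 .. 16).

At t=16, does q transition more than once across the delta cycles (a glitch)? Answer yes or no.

no

[bits: q,clk,u,p,v,r,x]
t=0: Δ0=1010001 Δ1=1110001 Δ2=1110101 Δ3=0110111 Δ4=0110101 | 4Δ
t=1: Δ0=0110101 Δ1=0010101 | 1Δ
t=2: Δ0=0010101 Δ1=0110101 Δ2=0110001 Δ3=1110011 Δ4=1110001 | 4Δ
t=3: Δ0=1110001 Δ1=1010001 | 1Δ
t=4: Δ0=1010001 Δ1=1110001 Δ2=1110101 Δ3=0110111 Δ4=0110101 | 4Δ
t=5: Δ0=0110101 Δ1=0010101 | 1Δ
t=6: Δ0=0010101 Δ1=0110101 Δ2=0110001 Δ3=1110011 Δ4=1110001 | 4Δ
t=7: Δ0=1110001 Δ1=1010001 | 1Δ
t=8: Δ0=1010001 Δ1=1110001 Δ2=1110101 Δ3=0110111 Δ4=0110101 | 4Δ
t=9: Δ0=0110101 Δ1=0010101 | 1Δ
t=10: Δ0=0010101 Δ1=0110101 Δ2=0110001 Δ3=1110011 Δ4=1110001 | 4Δ
t=11: Δ0=1110001 Δ1=1010001 | 1Δ
t=12: Δ0=1010001 Δ1=1110001 Δ2=1110101 Δ3=0110111 Δ4=0110101 | 4Δ
t=13: Δ0=0110101 Δ1=0010101 | 1Δ
t=14: Δ0=0010101 Δ1=0110101 Δ2=0110001 Δ3=1110011 Δ4=1110001 | 4Δ
t=15: Δ0=1110001 Δ1=1010001 | 1Δ
t=16: Δ0=1010001 Δ1=1110001 Δ2=1110101 Δ3=0110111 Δ4=0110101 | 4Δ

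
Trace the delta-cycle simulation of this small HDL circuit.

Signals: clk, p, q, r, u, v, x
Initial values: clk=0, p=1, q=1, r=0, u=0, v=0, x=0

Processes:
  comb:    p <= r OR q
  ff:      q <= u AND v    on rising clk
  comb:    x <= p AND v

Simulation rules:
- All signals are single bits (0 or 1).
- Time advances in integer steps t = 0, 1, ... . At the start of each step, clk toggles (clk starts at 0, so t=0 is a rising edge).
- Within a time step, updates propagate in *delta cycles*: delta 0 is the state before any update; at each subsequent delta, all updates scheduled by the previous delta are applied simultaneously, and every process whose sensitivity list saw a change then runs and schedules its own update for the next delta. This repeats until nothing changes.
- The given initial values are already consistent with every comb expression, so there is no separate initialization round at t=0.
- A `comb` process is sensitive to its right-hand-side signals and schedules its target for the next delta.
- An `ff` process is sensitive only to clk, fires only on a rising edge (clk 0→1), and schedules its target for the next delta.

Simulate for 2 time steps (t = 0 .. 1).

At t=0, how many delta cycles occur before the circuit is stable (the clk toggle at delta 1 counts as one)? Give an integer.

t0.Δ0 p=1 q=1 x=0 r=0 clk=0 u=0 v=0
t0.Δ1 p=1 q=1 x=0 r=0 clk=1 u=0 v=0
t0.Δ2 p=1 q=0 x=0 r=0 clk=1 u=0 v=0
t0.Δ3 p=0 q=0 x=0 r=0 clk=1 u=0 v=0
t1.Δ0 p=0 q=0 x=0 r=0 clk=1 u=0 v=0
t1.Δ1 p=0 q=0 x=0 r=0 clk=0 u=0 v=0

3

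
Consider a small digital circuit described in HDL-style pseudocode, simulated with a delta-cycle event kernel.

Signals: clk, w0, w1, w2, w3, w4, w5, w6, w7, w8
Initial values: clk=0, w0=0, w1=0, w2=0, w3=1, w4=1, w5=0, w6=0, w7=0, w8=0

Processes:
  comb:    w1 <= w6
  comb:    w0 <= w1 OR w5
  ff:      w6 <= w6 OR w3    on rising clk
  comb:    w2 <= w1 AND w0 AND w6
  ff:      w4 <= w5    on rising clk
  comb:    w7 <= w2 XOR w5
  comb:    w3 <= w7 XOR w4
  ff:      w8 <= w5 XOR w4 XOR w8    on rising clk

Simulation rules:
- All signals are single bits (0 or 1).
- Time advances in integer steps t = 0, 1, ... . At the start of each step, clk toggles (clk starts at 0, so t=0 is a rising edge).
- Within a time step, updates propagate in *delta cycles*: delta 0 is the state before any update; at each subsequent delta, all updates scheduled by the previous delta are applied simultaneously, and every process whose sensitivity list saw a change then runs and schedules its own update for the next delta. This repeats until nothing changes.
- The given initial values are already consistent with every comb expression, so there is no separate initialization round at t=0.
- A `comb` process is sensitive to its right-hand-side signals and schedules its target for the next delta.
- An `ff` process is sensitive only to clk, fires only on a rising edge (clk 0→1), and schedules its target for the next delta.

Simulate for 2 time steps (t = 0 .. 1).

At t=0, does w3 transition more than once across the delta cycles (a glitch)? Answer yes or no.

[bits: w1,w0,w5,w7,w4,clk,w6,w3,w2,w8]
t=0: Δ0=0000100100 Δ1=0000110100 Δ2=0000011101 Δ3=1000011001 Δ4=1100011001 Δ5=1100011011 Δ6=1101011011 Δ7=1101011111 | 7Δ
t=1: Δ0=1101011111 Δ1=1101001111 | 1Δ

yes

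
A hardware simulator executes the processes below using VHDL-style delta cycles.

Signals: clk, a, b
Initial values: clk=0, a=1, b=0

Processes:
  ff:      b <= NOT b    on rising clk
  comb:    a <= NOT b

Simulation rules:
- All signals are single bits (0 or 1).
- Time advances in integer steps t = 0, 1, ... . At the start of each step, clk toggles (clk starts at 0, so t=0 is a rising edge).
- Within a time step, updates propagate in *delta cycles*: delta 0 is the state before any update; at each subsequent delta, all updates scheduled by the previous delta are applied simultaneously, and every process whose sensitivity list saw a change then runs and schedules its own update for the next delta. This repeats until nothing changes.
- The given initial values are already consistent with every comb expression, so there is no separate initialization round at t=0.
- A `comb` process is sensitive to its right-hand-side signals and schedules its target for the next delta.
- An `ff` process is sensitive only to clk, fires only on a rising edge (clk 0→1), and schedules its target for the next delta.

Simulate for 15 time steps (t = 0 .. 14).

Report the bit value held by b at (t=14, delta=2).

t=0 Δ0: clk=0 b=0 a=1
  Δ1: clk:0→1
  Δ2: b:0→1
  Δ3: a:1→0
  (3Δ to stable)
t=1 Δ0: clk=1 b=1 a=0
  Δ1: clk:1→0
  (1Δ to stable)
t=2 Δ0: clk=0 b=1 a=0
  Δ1: clk:0→1
  Δ2: b:1→0
  Δ3: a:0→1
  (3Δ to stable)
t=3 Δ0: clk=1 b=0 a=1
  Δ1: clk:1→0
  (1Δ to stable)
t=4 Δ0: clk=0 b=0 a=1
  Δ1: clk:0→1
  Δ2: b:0→1
  Δ3: a:1→0
  (3Δ to stable)
t=5 Δ0: clk=1 b=1 a=0
  Δ1: clk:1→0
  (1Δ to stable)
t=6 Δ0: clk=0 b=1 a=0
  Δ1: clk:0→1
  Δ2: b:1→0
  Δ3: a:0→1
  (3Δ to stable)
t=7 Δ0: clk=1 b=0 a=1
  Δ1: clk:1→0
  (1Δ to stable)
t=8 Δ0: clk=0 b=0 a=1
  Δ1: clk:0→1
  Δ2: b:0→1
  Δ3: a:1→0
  (3Δ to stable)
t=9 Δ0: clk=1 b=1 a=0
  Δ1: clk:1→0
  (1Δ to stable)
t=10 Δ0: clk=0 b=1 a=0
  Δ1: clk:0→1
  Δ2: b:1→0
  Δ3: a:0→1
  (3Δ to stable)
t=11 Δ0: clk=1 b=0 a=1
  Δ1: clk:1→0
  (1Δ to stable)
t=12 Δ0: clk=0 b=0 a=1
  Δ1: clk:0→1
  Δ2: b:0→1
  Δ3: a:1→0
  (3Δ to stable)
t=13 Δ0: clk=1 b=1 a=0
  Δ1: clk:1→0
  (1Δ to stable)
t=14 Δ0: clk=0 b=1 a=0
  Δ1: clk:0→1
  Δ2: b:1→0
  Δ3: a:0→1
  (3Δ to stable)

0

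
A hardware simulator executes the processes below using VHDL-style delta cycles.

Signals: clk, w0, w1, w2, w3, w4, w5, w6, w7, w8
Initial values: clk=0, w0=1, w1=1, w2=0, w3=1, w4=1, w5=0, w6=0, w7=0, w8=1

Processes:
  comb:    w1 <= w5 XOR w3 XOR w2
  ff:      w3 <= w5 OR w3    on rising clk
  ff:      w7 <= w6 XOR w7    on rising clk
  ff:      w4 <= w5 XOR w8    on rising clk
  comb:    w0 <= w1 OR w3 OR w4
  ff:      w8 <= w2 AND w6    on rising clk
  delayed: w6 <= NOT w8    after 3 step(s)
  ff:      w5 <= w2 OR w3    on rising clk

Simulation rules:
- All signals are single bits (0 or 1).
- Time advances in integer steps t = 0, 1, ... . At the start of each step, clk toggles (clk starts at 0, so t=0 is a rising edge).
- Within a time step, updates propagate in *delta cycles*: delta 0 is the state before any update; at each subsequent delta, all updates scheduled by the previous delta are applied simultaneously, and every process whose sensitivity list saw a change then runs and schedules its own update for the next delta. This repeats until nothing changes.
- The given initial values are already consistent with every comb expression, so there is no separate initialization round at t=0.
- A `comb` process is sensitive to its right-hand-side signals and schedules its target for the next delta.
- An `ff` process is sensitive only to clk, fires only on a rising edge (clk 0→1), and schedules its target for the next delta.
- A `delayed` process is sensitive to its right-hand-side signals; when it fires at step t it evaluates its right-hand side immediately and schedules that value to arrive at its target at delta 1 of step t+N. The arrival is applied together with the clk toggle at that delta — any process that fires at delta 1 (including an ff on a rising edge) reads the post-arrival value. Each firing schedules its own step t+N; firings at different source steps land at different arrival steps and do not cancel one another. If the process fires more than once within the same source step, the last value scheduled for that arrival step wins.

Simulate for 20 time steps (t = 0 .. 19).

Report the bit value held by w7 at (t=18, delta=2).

0

t=0 Δ0: w3=1 w0=1 w2=0 w7=0 clk=0 w5=0 w4=1 w8=1 w1=1 w6=0
  Δ1: clk:0→1
  Δ2: w5:0→1, w8:1→0
  Δ3: w1:1→0
  (3Δ to stable)
t=1 Δ0: w3=1 w0=1 w2=0 w7=0 clk=1 w5=1 w4=1 w8=0 w1=0 w6=0
  Δ1: clk:1→0
  (1Δ to stable)
t=2 Δ0: w3=1 w0=1 w2=0 w7=0 clk=0 w5=1 w4=1 w8=0 w1=0 w6=0
  Δ1: clk:0→1
  (1Δ to stable)
t=3 Δ0: w3=1 w0=1 w2=0 w7=0 clk=1 w5=1 w4=1 w8=0 w1=0 w6=0
  Δ1: clk:1→0, w6:0→1
  (1Δ to stable)
t=4 Δ0: w3=1 w0=1 w2=0 w7=0 clk=0 w5=1 w4=1 w8=0 w1=0 w6=1
  Δ1: clk:0→1
  Δ2: w7:0→1
  (2Δ to stable)
t=5 Δ0: w3=1 w0=1 w2=0 w7=1 clk=1 w5=1 w4=1 w8=0 w1=0 w6=1
  Δ1: clk:1→0
  (1Δ to stable)
t=6 Δ0: w3=1 w0=1 w2=0 w7=1 clk=0 w5=1 w4=1 w8=0 w1=0 w6=1
  Δ1: clk:0→1
  Δ2: w7:1→0
  (2Δ to stable)
t=7 Δ0: w3=1 w0=1 w2=0 w7=0 clk=1 w5=1 w4=1 w8=0 w1=0 w6=1
  Δ1: clk:1→0
  (1Δ to stable)
t=8 Δ0: w3=1 w0=1 w2=0 w7=0 clk=0 w5=1 w4=1 w8=0 w1=0 w6=1
  Δ1: clk:0→1
  Δ2: w7:0→1
  (2Δ to stable)
t=9 Δ0: w3=1 w0=1 w2=0 w7=1 clk=1 w5=1 w4=1 w8=0 w1=0 w6=1
  Δ1: clk:1→0
  (1Δ to stable)
t=10 Δ0: w3=1 w0=1 w2=0 w7=1 clk=0 w5=1 w4=1 w8=0 w1=0 w6=1
  Δ1: clk:0→1
  Δ2: w7:1→0
  (2Δ to stable)
t=11 Δ0: w3=1 w0=1 w2=0 w7=0 clk=1 w5=1 w4=1 w8=0 w1=0 w6=1
  Δ1: clk:1→0
  (1Δ to stable)
t=12 Δ0: w3=1 w0=1 w2=0 w7=0 clk=0 w5=1 w4=1 w8=0 w1=0 w6=1
  Δ1: clk:0→1
  Δ2: w7:0→1
  (2Δ to stable)
t=13 Δ0: w3=1 w0=1 w2=0 w7=1 clk=1 w5=1 w4=1 w8=0 w1=0 w6=1
  Δ1: clk:1→0
  (1Δ to stable)
t=14 Δ0: w3=1 w0=1 w2=0 w7=1 clk=0 w5=1 w4=1 w8=0 w1=0 w6=1
  Δ1: clk:0→1
  Δ2: w7:1→0
  (2Δ to stable)
t=15 Δ0: w3=1 w0=1 w2=0 w7=0 clk=1 w5=1 w4=1 w8=0 w1=0 w6=1
  Δ1: clk:1→0
  (1Δ to stable)
t=16 Δ0: w3=1 w0=1 w2=0 w7=0 clk=0 w5=1 w4=1 w8=0 w1=0 w6=1
  Δ1: clk:0→1
  Δ2: w7:0→1
  (2Δ to stable)
t=17 Δ0: w3=1 w0=1 w2=0 w7=1 clk=1 w5=1 w4=1 w8=0 w1=0 w6=1
  Δ1: clk:1→0
  (1Δ to stable)
t=18 Δ0: w3=1 w0=1 w2=0 w7=1 clk=0 w5=1 w4=1 w8=0 w1=0 w6=1
  Δ1: clk:0→1
  Δ2: w7:1→0
  (2Δ to stable)
t=19 Δ0: w3=1 w0=1 w2=0 w7=0 clk=1 w5=1 w4=1 w8=0 w1=0 w6=1
  Δ1: clk:1→0
  (1Δ to stable)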